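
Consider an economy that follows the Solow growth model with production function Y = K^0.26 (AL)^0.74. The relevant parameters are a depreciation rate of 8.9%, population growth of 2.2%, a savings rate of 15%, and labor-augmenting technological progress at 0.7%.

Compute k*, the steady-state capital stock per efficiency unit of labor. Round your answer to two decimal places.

In steady state, investment equals break-even investment: s·k^α = (n + g + δ)·k.
Rearranging, k^(1−α) = s / (n + g + δ).
k^0.74 = 0.15 / (0.022 + 0.007 + 0.089) = 0.15 / 0.118 = 1.2712
k* = 1.2712^(1/0.74) ≈ 1.3830

k* = 1.38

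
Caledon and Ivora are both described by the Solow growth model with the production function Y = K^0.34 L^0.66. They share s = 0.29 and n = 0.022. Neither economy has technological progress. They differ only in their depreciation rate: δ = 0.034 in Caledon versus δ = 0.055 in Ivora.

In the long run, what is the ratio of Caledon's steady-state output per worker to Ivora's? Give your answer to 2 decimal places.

y*_C / y*_I ≈ 1.18

Steady-state y* = [s/(n + δ)]^(α/(1−α)), so the ratio is [ (s_C/(n + δ)_C) / (s_I/(n + δ)_I) ]^0.5152.
s_C/(n + δ)_C = 0.29/0.056 = 5.1786; s_I/(n + δ)_I = 0.29/0.077 = 3.7662.
Ratio = (5.1786/3.7662)^0.5152 = 1.3750^0.5152 ≈ 1.1783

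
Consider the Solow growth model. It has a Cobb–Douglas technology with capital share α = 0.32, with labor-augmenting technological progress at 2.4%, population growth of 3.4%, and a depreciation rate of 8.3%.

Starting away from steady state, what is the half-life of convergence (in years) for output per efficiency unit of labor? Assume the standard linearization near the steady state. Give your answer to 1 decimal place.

Near the steady state the convergence rate is λ = (1 − α)(n + g + δ).
λ = (1 − 0.32) × 0.141 = 0.68 × 0.141 = 0.09588
Half-life = ln 2 / λ = 0.6931 / 0.09588 ≈ 7.23 years

about 7.2 years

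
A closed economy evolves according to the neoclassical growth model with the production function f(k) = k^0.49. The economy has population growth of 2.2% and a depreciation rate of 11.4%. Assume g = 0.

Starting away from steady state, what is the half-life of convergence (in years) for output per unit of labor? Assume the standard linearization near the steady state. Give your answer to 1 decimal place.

Near the steady state the convergence rate is λ = (1 − α)(n + δ).
λ = (1 − 0.49) × 0.136 = 0.51 × 0.136 = 0.06936
Half-life = ln 2 / λ = 0.6931 / 0.06936 ≈ 9.99 years

about 10.0 years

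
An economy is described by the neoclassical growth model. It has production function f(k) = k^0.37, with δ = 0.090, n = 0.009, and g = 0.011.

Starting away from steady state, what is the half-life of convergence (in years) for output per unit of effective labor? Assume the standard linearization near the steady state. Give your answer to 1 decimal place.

Near the steady state the convergence rate is λ = (1 − α)(n + g + δ).
λ = (1 − 0.37) × 0.110 = 0.63 × 0.110 = 0.0693
Half-life = ln 2 / λ = 0.6931 / 0.0693 ≈ 10.00 years

half-life ≈ 10.0 years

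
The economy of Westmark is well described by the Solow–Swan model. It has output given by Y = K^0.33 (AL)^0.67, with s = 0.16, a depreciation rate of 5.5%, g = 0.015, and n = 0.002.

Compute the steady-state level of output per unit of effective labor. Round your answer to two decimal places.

Steady state requires s·f(k) = (n + g + δ)·k, i.e. s·k^α = (n + g + δ)·k.
Rearranging, k^(1−α) = s / (n + g + δ).
k^0.67 = 0.16 / (0.002 + 0.015 + 0.055) = 0.16 / 0.072 = 2.2222
k* = 2.2222^(1/0.67) ≈ 3.2930
y* = (k*)^α = 3.2930^0.33 ≈ 1.4819

y* ≈ 1.48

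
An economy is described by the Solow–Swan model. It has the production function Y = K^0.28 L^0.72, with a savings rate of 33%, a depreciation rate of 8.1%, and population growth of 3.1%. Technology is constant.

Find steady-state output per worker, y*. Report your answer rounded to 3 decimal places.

y* ≈ 1.522

Steady state requires s·f(k) = (n + δ)·k, i.e. s·k^α = (n + δ)·k.
Dividing both sides by k: k^(1−α) = s / (n + δ).
k^0.72 = 0.33 / (0.031 + 0.081) = 0.33 / 0.112 = 2.9464
k* = 2.9464^(1/0.72) ≈ 4.4853
y* = (k*)^α = 4.4853^0.28 ≈ 1.5223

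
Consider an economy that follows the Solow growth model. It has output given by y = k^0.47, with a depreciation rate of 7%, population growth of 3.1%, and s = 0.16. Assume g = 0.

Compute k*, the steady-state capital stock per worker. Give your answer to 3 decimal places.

k* = 2.382

Steady state requires s·f(k) = (n + δ)·k, i.e. s·k^α = (n + δ)·k.
Rearranging, k^(1−α) = s / (n + δ).
k^0.53 = 0.16 / (0.031 + 0.070) = 0.16 / 0.101 = 1.5842
k* = 1.5842^(1/0.53) ≈ 2.3823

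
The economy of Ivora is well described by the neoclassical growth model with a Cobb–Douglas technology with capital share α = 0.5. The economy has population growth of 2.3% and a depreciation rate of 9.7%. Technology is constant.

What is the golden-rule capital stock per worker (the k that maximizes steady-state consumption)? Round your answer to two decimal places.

The golden rule sets f'(k) = n + δ, i.e. α·k^(α−1) = n + δ.
So k^(1−α) = α / (n + δ) = 0.5 / 0.120 = 4.1667.
k_gold = 4.1667^(1/0.5) ≈ 17.3614

k_gold ≈ 17.36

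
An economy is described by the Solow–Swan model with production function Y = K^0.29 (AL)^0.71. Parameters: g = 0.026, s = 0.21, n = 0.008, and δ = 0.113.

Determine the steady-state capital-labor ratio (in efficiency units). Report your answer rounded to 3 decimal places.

k* ≈ 1.653

At the steady state, Δk = 0, so s·k^α = (n + g + δ)·k.
Rearranging, k^(1−α) = s / (n + g + δ).
k^0.71 = 0.21 / (0.008 + 0.026 + 0.113) = 0.21 / 0.147 = 1.4286
k* = 1.4286^(1/0.71) ≈ 1.6527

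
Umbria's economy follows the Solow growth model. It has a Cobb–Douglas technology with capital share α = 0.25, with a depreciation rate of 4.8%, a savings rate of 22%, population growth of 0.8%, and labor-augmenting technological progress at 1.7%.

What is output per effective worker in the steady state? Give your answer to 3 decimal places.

At the steady state, Δk = 0, so s·k^α = (n + g + δ)·k.
Rearranging, k^(1−α) = s / (n + g + δ).
k^0.75 = 0.22 / (0.008 + 0.017 + 0.048) = 0.22 / 0.073 = 3.0137
k* = 3.0137^(1/0.75) ≈ 4.3531
y* = (k*)^α = 4.3531^0.25 ≈ 1.4444

y* = 1.444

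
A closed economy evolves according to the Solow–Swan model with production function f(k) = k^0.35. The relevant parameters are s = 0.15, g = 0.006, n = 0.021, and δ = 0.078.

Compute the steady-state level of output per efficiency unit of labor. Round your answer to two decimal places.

y* = 1.21

Steady state requires s·f(k) = (n + g + δ)·k, i.e. s·k^α = (n + g + δ)·k.
Rearranging, k^(1−α) = s / (n + g + δ).
k^0.65 = 0.15 / (0.021 + 0.006 + 0.078) = 0.15 / 0.105 = 1.4286
k* = 1.4286^(1/0.65) ≈ 1.7311
y* = (k*)^α = 1.7311^0.35 ≈ 1.2117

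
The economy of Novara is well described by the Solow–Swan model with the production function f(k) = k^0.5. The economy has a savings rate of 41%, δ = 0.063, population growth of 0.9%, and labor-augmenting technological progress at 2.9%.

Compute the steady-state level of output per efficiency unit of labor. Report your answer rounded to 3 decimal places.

y* = 4.059

In steady state, investment equals break-even investment: s·k^α = (n + g + δ)·k.
Dividing both sides by k: k^(1−α) = s / (n + g + δ).
k^0.5 = 0.41 / (0.009 + 0.029 + 0.063) = 0.41 / 0.101 = 4.0594
k* = 4.0594^(1/0.5) ≈ 16.4787
y* = (k*)^α = 16.4787^0.5 ≈ 4.0594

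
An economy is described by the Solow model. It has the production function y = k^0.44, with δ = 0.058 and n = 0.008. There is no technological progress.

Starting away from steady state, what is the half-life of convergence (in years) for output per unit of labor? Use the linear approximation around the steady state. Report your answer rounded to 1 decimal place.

about 18.8 years

Near the steady state the convergence rate is λ = (1 − α)(n + δ).
λ = (1 − 0.44) × 0.066 = 0.56 × 0.066 = 0.03696
Half-life = ln 2 / λ = 0.6931 / 0.03696 ≈ 18.75 years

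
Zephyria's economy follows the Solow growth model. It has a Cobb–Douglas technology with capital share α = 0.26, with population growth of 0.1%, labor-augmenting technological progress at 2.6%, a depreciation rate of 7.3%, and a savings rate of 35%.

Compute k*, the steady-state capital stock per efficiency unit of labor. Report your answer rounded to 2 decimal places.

k* = 5.44

At the steady state, Δk = 0, so s·k^α = (n + g + δ)·k.
Rearranging, k^(1−α) = s / (n + g + δ).
k^0.74 = 0.35 / (0.001 + 0.026 + 0.073) = 0.35 / 0.100 = 3.5000
k* = 3.5000^(1/0.74) ≈ 5.4353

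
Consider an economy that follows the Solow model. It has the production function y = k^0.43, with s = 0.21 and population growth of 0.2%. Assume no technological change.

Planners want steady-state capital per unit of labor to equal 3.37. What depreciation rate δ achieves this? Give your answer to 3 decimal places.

At the steady state, Δk = 0, so s·k^α = (n + δ)·k.
So s / (n + δ) = (k*)^(1−α) = 3.37^0.57 = 1.9987.
Therefore n + δ = s / 1.9987 = 0.21 / 1.9987 = 0.1051, so δ = 0.1051 − 0.002 = 0.1031.

δ ≈ 0.103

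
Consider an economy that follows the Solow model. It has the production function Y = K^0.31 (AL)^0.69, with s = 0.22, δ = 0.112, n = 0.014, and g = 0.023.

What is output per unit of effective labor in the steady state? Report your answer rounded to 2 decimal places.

y* ≈ 1.19

Steady state requires s·f(k) = (n + g + δ)·k, i.e. s·k^α = (n + g + δ)·k.
Dividing both sides by k: k^(1−α) = s / (n + g + δ).
k^0.69 = 0.22 / (0.014 + 0.023 + 0.112) = 0.22 / 0.149 = 1.4765
k* = 1.4765^(1/0.69) ≈ 1.7590
y* = (k*)^α = 1.7590^0.31 ≈ 1.1913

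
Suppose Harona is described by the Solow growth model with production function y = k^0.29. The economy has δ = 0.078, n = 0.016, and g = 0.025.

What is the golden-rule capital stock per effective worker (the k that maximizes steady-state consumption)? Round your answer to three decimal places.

k_gold ≈ 3.506

The golden rule sets f'(k) = n + g + δ, i.e. α·k^(α−1) = n + g + δ.
So k^(1−α) = α / (n + g + δ) = 0.29 / 0.119 = 2.4370.
k_gold = 2.4370^(1/0.71) ≈ 3.5064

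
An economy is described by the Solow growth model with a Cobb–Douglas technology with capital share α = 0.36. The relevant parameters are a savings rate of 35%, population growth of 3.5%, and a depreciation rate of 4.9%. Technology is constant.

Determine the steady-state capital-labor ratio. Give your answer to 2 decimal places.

k* ≈ 9.30

At the steady state, Δk = 0, so s·k^α = (n + δ)·k.
Dividing both sides by k: k^(1−α) = s / (n + δ).
k^0.64 = 0.35 / (0.035 + 0.049) = 0.35 / 0.084 = 4.1667
k* = 4.1667^(1/0.64) ≈ 9.2988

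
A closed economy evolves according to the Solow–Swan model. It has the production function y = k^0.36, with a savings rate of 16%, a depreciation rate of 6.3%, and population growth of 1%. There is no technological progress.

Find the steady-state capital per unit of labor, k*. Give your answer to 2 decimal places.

k* ≈ 3.41

In steady state, investment equals break-even investment: s·k^α = (n + δ)·k.
Rearranging, k^(1−α) = s / (n + δ).
k^0.64 = 0.16 / (0.010 + 0.063) = 0.16 / 0.073 = 2.1918
k* = 2.1918^(1/0.64) ≈ 3.4080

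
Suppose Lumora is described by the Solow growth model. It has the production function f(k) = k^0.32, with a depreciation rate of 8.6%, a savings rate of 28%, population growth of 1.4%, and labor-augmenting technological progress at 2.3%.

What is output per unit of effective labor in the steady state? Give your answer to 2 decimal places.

Steady state requires s·f(k) = (n + g + δ)·k, i.e. s·k^α = (n + g + δ)·k.
Rearranging, k^(1−α) = s / (n + g + δ).
k^0.68 = 0.28 / (0.014 + 0.023 + 0.086) = 0.28 / 0.123 = 2.2764
k* = 2.2764^(1/0.68) ≈ 3.3525
y* = (k*)^α = 3.3525^0.32 ≈ 1.4727

y* = 1.47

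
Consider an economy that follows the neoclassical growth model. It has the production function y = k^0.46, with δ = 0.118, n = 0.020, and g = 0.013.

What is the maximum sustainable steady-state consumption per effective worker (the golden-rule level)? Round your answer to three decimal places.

At the golden rule, f'(k) = n + g + δ, so α·k^(α−1) = n + g + δ and k_gold = (α/(n + g + δ))^(1/(1−α)).
k_gold = (0.46/0.151)^(1/0.54) = 3.0464^1.8519 ≈ 7.8691
c_gold = f(k_gold) − (n + g + δ)·k_gold = 2.5830 − 0.151×7.8691 ≈ 1.3948

c_gold ≈ 1.395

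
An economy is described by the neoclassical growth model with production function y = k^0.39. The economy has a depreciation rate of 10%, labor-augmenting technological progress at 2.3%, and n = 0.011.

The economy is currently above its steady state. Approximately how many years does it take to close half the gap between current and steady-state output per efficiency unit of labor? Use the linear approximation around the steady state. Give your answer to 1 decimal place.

half-life ≈ 8.5 years

Near the steady state the convergence rate is λ = (1 − α)(n + g + δ).
λ = (1 − 0.39) × 0.134 = 0.61 × 0.134 = 0.08174
Half-life = ln 2 / λ = 0.6931 / 0.08174 ≈ 8.48 years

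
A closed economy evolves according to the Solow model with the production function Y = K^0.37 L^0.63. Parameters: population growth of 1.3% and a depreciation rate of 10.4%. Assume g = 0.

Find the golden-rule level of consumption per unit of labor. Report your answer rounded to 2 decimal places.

c_gold ≈ 1.24

At the golden rule, f'(k) = n + δ, so α·k^(α−1) = n + δ and k_gold = (α/(n + δ))^(1/(1−α)).
k_gold = (0.37/0.117)^(1/0.63) = 3.1624^1.5873 ≈ 6.2184
c_gold = f(k_gold) − (n + δ)·k_gold = 1.9664 − 0.117×6.2184 ≈ 1.2388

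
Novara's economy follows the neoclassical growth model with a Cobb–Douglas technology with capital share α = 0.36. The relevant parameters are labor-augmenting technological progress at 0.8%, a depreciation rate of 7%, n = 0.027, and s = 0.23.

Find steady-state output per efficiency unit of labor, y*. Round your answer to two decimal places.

y* ≈ 1.55

Steady state requires s·f(k) = (n + g + δ)·k, i.e. s·k^α = (n + g + δ)·k.
Rearranging, k^(1−α) = s / (n + g + δ).
k^0.64 = 0.23 / (0.027 + 0.008 + 0.070) = 0.23 / 0.105 = 2.1905
k* = 2.1905^(1/0.64) ≈ 3.4049
y* = (k*)^α = 3.4049^0.36 ≈ 1.5544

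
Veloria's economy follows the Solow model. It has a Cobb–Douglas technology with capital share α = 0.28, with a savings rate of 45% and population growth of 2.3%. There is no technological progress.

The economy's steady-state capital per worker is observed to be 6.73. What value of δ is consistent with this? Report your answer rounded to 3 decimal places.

In steady state, investment equals break-even investment: s·k^α = (n + δ)·k.
So s / (n + δ) = (k*)^(1−α) = 6.73^0.72 = 3.9461.
Therefore n + δ = s / 3.9461 = 0.45 / 3.9461 = 0.1140, so δ = 0.1140 − 0.023 = 0.0910.

δ ≈ 0.091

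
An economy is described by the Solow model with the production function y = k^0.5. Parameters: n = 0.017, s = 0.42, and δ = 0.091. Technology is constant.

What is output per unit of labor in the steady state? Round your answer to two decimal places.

Steady state requires s·f(k) = (n + δ)·k, i.e. s·k^α = (n + δ)·k.
Dividing both sides by k: k^(1−α) = s / (n + δ).
k^0.5 = 0.42 / (0.017 + 0.091) = 0.42 / 0.108 = 3.8889
k* = 3.8889^(1/0.5) ≈ 15.1235
y* = (k*)^α = 15.1235^0.5 ≈ 3.8889

y* = 3.89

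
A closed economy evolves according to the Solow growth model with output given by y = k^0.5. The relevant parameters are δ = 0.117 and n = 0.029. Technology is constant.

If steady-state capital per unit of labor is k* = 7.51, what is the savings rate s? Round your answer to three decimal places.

Steady state requires s·f(k) = (n + δ)·k, i.e. s·k^α = (n + δ)·k.
So s / (n + δ) = (k*)^(1−α) = 7.51^0.5 = 2.7404.
Therefore s = 2.7404 × (n + δ) = 2.7404 × 0.146 = 0.4001.

s ≈ 0.400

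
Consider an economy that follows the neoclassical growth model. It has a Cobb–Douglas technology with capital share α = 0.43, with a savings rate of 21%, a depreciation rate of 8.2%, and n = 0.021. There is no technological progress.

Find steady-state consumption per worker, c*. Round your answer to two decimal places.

c* = 1.35

Steady state requires s·f(k) = (n + δ)·k, i.e. s·k^α = (n + δ)·k.
Dividing both sides by k: k^(1−α) = s / (n + δ).
k^0.57 = 0.21 / (0.021 + 0.082) = 0.21 / 0.103 = 2.0388
k* = 2.0388^(1/0.57) ≈ 3.4895
y* = (k*)^α = 3.4895^0.43 ≈ 1.7115
c* = (1 − s)·y* = (1 − 0.21) × 1.7115 ≈ 1.3521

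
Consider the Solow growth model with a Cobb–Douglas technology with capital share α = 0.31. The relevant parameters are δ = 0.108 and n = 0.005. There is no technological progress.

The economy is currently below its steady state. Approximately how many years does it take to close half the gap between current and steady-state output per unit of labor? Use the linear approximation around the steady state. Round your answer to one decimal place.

about 8.9 years

Near the steady state the convergence rate is λ = (1 − α)(n + δ).
λ = (1 − 0.31) × 0.113 = 0.69 × 0.113 = 0.07797
Half-life = ln 2 / λ = 0.6931 / 0.07797 ≈ 8.89 years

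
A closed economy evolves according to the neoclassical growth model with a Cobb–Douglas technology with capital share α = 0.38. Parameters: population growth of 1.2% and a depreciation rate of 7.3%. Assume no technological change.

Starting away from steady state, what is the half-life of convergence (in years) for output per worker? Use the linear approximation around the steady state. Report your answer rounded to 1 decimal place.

Near the steady state the convergence rate is λ = (1 − α)(n + δ).
λ = (1 − 0.38) × 0.085 = 0.62 × 0.085 = 0.0527
Half-life = ln 2 / λ = 0.6931 / 0.0527 ≈ 13.15 years

t_½ ≈ 13.2 years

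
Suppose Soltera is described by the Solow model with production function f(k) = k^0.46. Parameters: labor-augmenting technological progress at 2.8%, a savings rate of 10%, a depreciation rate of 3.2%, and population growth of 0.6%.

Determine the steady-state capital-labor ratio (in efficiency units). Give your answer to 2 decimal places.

At the steady state, Δk = 0, so s·k^α = (n + g + δ)·k.
Dividing both sides by k: k^(1−α) = s / (n + g + δ).
k^0.54 = 0.10 / (0.006 + 0.028 + 0.032) = 0.10 / 0.066 = 1.5152
k* = 1.5152^(1/0.54) ≈ 2.1588

k* ≈ 2.16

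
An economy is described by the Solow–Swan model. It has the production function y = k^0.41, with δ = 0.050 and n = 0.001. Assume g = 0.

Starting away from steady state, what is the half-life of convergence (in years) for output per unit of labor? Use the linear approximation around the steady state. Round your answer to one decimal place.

Near the steady state the convergence rate is λ = (1 − α)(n + δ).
λ = (1 − 0.41) × 0.051 = 0.59 × 0.051 = 0.03009
Half-life = ln 2 / λ = 0.6931 / 0.03009 ≈ 23.03 years

t_½ ≈ 23.0 years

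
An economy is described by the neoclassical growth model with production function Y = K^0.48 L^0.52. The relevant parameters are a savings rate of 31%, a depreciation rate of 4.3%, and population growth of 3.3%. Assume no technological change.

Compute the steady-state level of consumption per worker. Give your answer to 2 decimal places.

In steady state, investment equals break-even investment: s·k^α = (n + δ)·k.
Dividing both sides by k: k^(1−α) = s / (n + δ).
k^0.52 = 0.31 / (0.033 + 0.043) = 0.31 / 0.076 = 4.0789
k* = 4.0789^(1/0.52) ≈ 14.9321
y* = (k*)^α = 14.9321^0.48 ≈ 3.6608
c* = (1 − s)·y* = (1 − 0.31) × 3.6608 ≈ 2.5260

c* = 2.53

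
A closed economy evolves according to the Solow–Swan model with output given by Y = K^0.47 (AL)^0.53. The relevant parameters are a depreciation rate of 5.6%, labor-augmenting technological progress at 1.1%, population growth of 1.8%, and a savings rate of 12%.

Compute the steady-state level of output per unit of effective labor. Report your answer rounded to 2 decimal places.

Steady state requires s·f(k) = (n + g + δ)·k, i.e. s·k^α = (n + g + δ)·k.
Dividing both sides by k: k^(1−α) = s / (n + g + δ).
k^0.53 = 0.12 / (0.018 + 0.011 + 0.056) = 0.12 / 0.085 = 1.4118
k* = 1.4118^(1/0.53) ≈ 1.9169
y* = (k*)^α = 1.9169^0.47 ≈ 1.3578

y* = 1.36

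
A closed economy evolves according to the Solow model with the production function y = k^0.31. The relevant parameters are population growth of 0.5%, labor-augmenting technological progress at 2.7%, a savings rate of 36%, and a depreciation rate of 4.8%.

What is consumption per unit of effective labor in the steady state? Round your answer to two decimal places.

c* ≈ 1.26

Steady state requires s·f(k) = (n + g + δ)·k, i.e. s·k^α = (n + g + δ)·k.
Dividing both sides by k: k^(1−α) = s / (n + g + δ).
k^0.69 = 0.36 / (0.005 + 0.027 + 0.048) = 0.36 / 0.080 = 4.5000
k* = 4.5000^(1/0.69) ≈ 8.8447
y* = (k*)^α = 8.8447^0.31 ≈ 1.9655
c* = (1 − s)·y* = (1 − 0.36) × 1.9655 ≈ 1.2579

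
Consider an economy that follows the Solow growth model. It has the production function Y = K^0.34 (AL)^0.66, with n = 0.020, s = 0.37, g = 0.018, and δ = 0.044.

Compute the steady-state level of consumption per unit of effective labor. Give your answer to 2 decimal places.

At the steady state, Δk = 0, so s·k^α = (n + g + δ)·k.
Dividing both sides by k: k^(1−α) = s / (n + g + δ).
k^0.66 = 0.37 / (0.020 + 0.018 + 0.044) = 0.37 / 0.082 = 4.5122
k* = 4.5122^(1/0.66) ≈ 9.8061
y* = (k*)^α = 9.8061^0.34 ≈ 2.1732
c* = (1 − s)·y* = (1 − 0.37) × 2.1732 ≈ 1.3691

c* ≈ 1.37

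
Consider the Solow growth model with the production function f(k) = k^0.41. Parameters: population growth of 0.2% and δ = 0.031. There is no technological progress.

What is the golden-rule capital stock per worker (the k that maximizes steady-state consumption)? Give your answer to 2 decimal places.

k_gold ≈ 71.56

The golden rule sets f'(k) = n + δ, i.e. α·k^(α−1) = n + δ.
So k^(1−α) = α / (n + δ) = 0.41 / 0.033 = 12.4242.
k_gold = 12.4242^(1/0.59) ≈ 71.5636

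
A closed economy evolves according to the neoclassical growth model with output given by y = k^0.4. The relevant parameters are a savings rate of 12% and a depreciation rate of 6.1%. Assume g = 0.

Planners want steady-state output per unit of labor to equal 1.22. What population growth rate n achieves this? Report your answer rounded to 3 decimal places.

n ≈ 0.028

In steady state, investment equals break-even investment: s·k^α = (n + δ)·k.
Since y* = [s/(n + δ)]^(α/(1−α)), we have s/(n + δ) = (y*)^((1−α)/α) = 1.22^1.5 = 1.3475.
Therefore n + δ = s / 1.3475 = 0.12 / 1.3475 = 0.0891, so n = 0.0891 − 0.061 = 0.0281.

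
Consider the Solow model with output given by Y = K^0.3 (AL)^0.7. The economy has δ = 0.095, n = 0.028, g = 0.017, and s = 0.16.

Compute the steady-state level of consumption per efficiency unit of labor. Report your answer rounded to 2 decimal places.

Steady state requires s·f(k) = (n + g + δ)·k, i.e. s·k^α = (n + g + δ)·k.
Dividing both sides by k: k^(1−α) = s / (n + g + δ).
k^0.7 = 0.16 / (0.028 + 0.017 + 0.095) = 0.16 / 0.140 = 1.1429
k* = 1.1429^(1/0.7) ≈ 1.2102
y* = (k*)^α = 1.2102^0.3 ≈ 1.0589
c* = (1 − s)·y* = (1 − 0.16) × 1.0589 ≈ 0.8895

c* = 0.89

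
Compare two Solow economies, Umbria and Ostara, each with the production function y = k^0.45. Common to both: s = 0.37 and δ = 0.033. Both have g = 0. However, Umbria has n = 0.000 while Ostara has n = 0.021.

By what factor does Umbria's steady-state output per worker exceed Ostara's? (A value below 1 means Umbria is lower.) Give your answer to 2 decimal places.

Steady-state y* = [s/(n + δ)]^(α/(1−α)), so the ratio is [ (s_U/(n + δ)_U) / (s_O/(n + δ)_O) ]^0.8182.
s_U/(n + δ)_U = 0.37/0.033 = 11.2121; s_O/(n + δ)_O = 0.37/0.054 = 6.8519.
Ratio = (11.2121/6.8519)^0.8182 = 1.6363^0.8182 ≈ 1.4962

ratio ≈ 1.50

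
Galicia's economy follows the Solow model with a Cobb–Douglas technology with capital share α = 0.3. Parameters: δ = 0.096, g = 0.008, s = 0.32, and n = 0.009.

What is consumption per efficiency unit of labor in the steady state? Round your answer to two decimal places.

c* = 1.06

Steady state requires s·f(k) = (n + g + δ)·k, i.e. s·k^α = (n + g + δ)·k.
Rearranging, k^(1−α) = s / (n + g + δ).
k^0.7 = 0.32 / (0.009 + 0.008 + 0.096) = 0.32 / 0.113 = 2.8319
k* = 2.8319^(1/0.7) ≈ 4.4241
y* = (k*)^α = 4.4241^0.3 ≈ 1.5622
c* = (1 − s)·y* = (1 − 0.32) × 1.5622 ≈ 1.0623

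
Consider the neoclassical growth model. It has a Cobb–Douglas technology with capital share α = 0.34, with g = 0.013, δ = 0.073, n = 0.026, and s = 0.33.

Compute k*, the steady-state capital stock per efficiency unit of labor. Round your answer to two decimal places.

In steady state, investment equals break-even investment: s·k^α = (n + g + δ)·k.
Rearranging, k^(1−α) = s / (n + g + δ).
k^0.66 = 0.33 / (0.026 + 0.013 + 0.073) = 0.33 / 0.112 = 2.9464
k* = 2.9464^(1/0.66) ≈ 5.1410

k* ≈ 5.14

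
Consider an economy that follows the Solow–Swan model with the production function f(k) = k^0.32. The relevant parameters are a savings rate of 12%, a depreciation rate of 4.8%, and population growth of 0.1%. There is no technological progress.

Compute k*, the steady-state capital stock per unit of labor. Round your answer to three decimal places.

At the steady state, Δk = 0, so s·k^α = (n + δ)·k.
Rearranging, k^(1−α) = s / (n + δ).
k^0.68 = 0.12 / (0.001 + 0.048) = 0.12 / 0.049 = 2.4490
k* = 2.4490^(1/0.68) ≈ 3.7329

k* ≈ 3.733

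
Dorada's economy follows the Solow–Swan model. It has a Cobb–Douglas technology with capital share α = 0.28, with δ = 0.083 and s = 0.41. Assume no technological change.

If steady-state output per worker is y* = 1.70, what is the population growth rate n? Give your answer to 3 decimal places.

At the steady state, Δk = 0, so s·k^α = (n + δ)·k.
Since y* = [s/(n + δ)]^(α/(1−α)), we have s/(n + δ) = (y*)^((1−α)/α) = 1.70^2.5714 = 3.9136.
Therefore n + δ = s / 3.9136 = 0.41 / 3.9136 = 0.1048, so n = 0.1048 − 0.083 = 0.0218.

n ≈ 0.022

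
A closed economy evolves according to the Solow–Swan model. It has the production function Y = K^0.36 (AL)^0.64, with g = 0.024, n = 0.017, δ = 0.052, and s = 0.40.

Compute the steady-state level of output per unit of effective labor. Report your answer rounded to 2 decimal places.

At the steady state, Δk = 0, so s·k^α = (n + g + δ)·k.
Rearranging, k^(1−α) = s / (n + g + δ).
k^0.64 = 0.40 / (0.017 + 0.024 + 0.052) = 0.40 / 0.093 = 4.3011
k* = 4.3011^(1/0.64) ≈ 9.7717
y* = (k*)^α = 9.7717^0.36 ≈ 2.2719

y* ≈ 2.27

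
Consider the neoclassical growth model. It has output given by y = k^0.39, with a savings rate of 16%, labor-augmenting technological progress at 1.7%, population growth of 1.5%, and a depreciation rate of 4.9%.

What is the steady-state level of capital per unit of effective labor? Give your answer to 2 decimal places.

k* ≈ 3.05

In steady state, investment equals break-even investment: s·k^α = (n + g + δ)·k.
Dividing both sides by k: k^(1−α) = s / (n + g + δ).
k^0.61 = 0.16 / (0.015 + 0.017 + 0.049) = 0.16 / 0.081 = 1.9753
k* = 1.9753^(1/0.61) ≈ 3.0524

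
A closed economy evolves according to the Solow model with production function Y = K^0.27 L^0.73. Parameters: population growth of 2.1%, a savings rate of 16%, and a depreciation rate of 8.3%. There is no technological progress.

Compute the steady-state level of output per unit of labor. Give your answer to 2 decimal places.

y* ≈ 1.17

In steady state, investment equals break-even investment: s·k^α = (n + δ)·k.
Dividing both sides by k: k^(1−α) = s / (n + δ).
k^0.73 = 0.16 / (0.021 + 0.083) = 0.16 / 0.104 = 1.5385
k* = 1.5385^(1/0.73) ≈ 1.8043
y* = (k*)^α = 1.8043^0.27 ≈ 1.1727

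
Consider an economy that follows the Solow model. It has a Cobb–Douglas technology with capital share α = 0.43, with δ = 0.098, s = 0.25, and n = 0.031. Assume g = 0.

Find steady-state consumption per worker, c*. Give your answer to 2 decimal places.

c* ≈ 1.24

In steady state, investment equals break-even investment: s·k^α = (n + δ)·k.
Rearranging, k^(1−α) = s / (n + δ).
k^0.57 = 0.25 / (0.031 + 0.098) = 0.25 / 0.129 = 1.9380
k* = 1.9380^(1/0.57) ≈ 3.1925
y* = (k*)^α = 3.1925^0.43 ≈ 1.6473
c* = (1 − s)·y* = (1 − 0.25) × 1.6473 ≈ 1.2355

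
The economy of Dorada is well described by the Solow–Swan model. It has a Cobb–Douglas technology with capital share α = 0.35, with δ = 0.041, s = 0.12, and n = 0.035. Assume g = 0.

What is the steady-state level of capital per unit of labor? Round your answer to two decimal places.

At the steady state, Δk = 0, so s·k^α = (n + δ)·k.
Rearranging, k^(1−α) = s / (n + δ).
k^0.65 = 0.12 / (0.035 + 0.041) = 0.12 / 0.076 = 1.5789
k* = 1.5789^(1/0.65) ≈ 2.0191

k* ≈ 2.02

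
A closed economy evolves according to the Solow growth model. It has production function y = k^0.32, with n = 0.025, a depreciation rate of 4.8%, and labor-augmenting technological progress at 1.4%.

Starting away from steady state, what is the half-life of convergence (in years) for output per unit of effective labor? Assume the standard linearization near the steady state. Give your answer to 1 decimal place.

Near the steady state the convergence rate is λ = (1 − α)(n + g + δ).
λ = (1 − 0.32) × 0.087 = 0.68 × 0.087 = 0.05916
Half-life = ln 2 / λ = 0.6931 / 0.05916 ≈ 11.72 years

t_½ ≈ 11.7 years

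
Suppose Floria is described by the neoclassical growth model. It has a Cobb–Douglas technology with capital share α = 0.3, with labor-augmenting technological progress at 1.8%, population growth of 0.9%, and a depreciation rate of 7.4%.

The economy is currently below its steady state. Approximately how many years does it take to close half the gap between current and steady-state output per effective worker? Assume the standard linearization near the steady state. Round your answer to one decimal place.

half-life ≈ 9.8 years

Near the steady state the convergence rate is λ = (1 − α)(n + g + δ).
λ = (1 − 0.3) × 0.101 = 0.7 × 0.101 = 0.0707
Half-life = ln 2 / λ = 0.6931 / 0.0707 ≈ 9.80 years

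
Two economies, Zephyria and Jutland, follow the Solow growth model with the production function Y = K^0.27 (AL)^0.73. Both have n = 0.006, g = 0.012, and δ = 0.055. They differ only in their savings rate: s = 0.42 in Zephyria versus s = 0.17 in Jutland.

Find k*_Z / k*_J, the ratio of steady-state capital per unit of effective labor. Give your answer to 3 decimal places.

ratio ≈ 3.452

Steady-state k* = [s/(n + g + δ)]^(1/(1−α)), so the ratio is [ (s_Z/(n + g + δ)_Z) / (s_J/(n + g + δ)_J) ]^1.3699.
s_Z/(n + g + δ)_Z = 0.42/0.073 = 5.7534; s_J/(n + g + δ)_J = 0.17/0.073 = 2.3288.
Ratio = (5.7534/2.3288)^1.3699 = 2.4705^1.3699 ≈ 3.4520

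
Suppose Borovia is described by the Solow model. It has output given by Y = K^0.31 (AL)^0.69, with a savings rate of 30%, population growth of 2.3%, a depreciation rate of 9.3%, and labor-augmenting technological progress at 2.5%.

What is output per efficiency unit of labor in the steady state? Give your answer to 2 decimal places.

y* ≈ 1.40

At the steady state, Δk = 0, so s·k^α = (n + g + δ)·k.
Rearranging, k^(1−α) = s / (n + g + δ).
k^0.69 = 0.30 / (0.023 + 0.025 + 0.093) = 0.30 / 0.141 = 2.1277
k* = 2.1277^(1/0.69) ≈ 2.9870
y* = (k*)^α = 2.9870^0.31 ≈ 1.4039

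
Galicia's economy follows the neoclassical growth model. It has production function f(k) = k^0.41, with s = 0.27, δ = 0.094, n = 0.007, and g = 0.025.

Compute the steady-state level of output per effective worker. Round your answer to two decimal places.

y* = 1.70

In steady state, investment equals break-even investment: s·k^α = (n + g + δ)·k.
Dividing both sides by k: k^(1−α) = s / (n + g + δ).
k^0.59 = 0.27 / (0.007 + 0.025 + 0.094) = 0.27 / 0.126 = 2.1429
k* = 2.1429^(1/0.59) ≈ 3.6393
y* = (k*)^α = 3.6393^0.41 ≈ 1.6983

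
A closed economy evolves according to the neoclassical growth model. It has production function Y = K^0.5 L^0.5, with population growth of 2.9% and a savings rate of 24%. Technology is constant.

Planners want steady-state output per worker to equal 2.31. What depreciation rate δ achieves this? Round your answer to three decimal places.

δ ≈ 0.075

At the steady state, Δk = 0, so s·k^α = (n + δ)·k.
Since y* = [s/(n + δ)]^(α/(1−α)), we have s/(n + δ) = (y*)^((1−α)/α) = 2.31^1 = 2.3100.
Therefore n + δ = s / 2.3100 = 0.24 / 2.3100 = 0.1039, so δ = 0.1039 − 0.029 = 0.0749.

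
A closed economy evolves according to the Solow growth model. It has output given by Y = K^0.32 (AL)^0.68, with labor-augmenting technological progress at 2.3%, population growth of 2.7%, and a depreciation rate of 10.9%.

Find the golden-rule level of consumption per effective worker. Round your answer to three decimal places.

At the golden rule, f'(k) = n + g + δ, so α·k^(α−1) = n + g + δ and k_gold = (α/(n + g + δ))^(1/(1−α)).
k_gold = (0.32/0.159)^(1/0.68) = 2.0126^1.4706 ≈ 2.7971
c_gold = f(k_gold) − (n + g + δ)·k_gold = 1.3898 − 0.159×2.7971 ≈ 0.9451

c_gold ≈ 0.945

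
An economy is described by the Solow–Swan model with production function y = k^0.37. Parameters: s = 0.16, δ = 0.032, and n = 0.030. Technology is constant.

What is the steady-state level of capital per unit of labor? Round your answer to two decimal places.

At the steady state, Δk = 0, so s·k^α = (n + δ)·k.
Dividing both sides by k: k^(1−α) = s / (n + δ).
k^0.63 = 0.16 / (0.030 + 0.032) = 0.16 / 0.062 = 2.5806
k* = 2.5806^(1/0.63) ≈ 4.5032

k* = 4.50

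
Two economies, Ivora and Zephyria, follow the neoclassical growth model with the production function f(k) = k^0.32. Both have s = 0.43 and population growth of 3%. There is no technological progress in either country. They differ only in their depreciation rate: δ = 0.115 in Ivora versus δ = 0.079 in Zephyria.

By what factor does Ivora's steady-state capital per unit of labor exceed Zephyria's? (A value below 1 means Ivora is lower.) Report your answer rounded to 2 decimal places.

Steady-state k* = [s/(n + δ)]^(1/(1−α)), so the ratio is [ (s_I/(n + δ)_I) / (s_Z/(n + δ)_Z) ]^1.4706.
s_I/(n + δ)_I = 0.43/0.145 = 2.9655; s_Z/(n + δ)_Z = 0.43/0.109 = 3.9450.
Ratio = (2.9655/3.9450)^1.4706 = 0.7517^1.4706 ≈ 0.6572

k*_I / k*_Z ≈ 0.66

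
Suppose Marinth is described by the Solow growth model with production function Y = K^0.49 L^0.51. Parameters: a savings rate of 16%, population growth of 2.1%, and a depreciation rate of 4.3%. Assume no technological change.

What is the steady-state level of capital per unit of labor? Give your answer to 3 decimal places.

Steady state requires s·f(k) = (n + δ)·k, i.e. s·k^α = (n + δ)·k.
Dividing both sides by k: k^(1−α) = s / (n + δ).
k^0.51 = 0.16 / (0.021 + 0.043) = 0.16 / 0.064 = 2.5000
k* = 2.5000^(1/0.51) ≈ 6.0294

k* ≈ 6.029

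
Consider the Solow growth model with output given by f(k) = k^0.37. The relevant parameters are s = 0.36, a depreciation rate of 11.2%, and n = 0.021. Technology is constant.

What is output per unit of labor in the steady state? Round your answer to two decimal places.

y* ≈ 1.79

In steady state, investment equals break-even investment: s·k^α = (n + δ)·k.
Dividing both sides by k: k^(1−α) = s / (n + δ).
k^0.63 = 0.36 / (0.021 + 0.112) = 0.36 / 0.133 = 2.7068
k* = 2.7068^(1/0.63) ≈ 4.8578
y* = (k*)^α = 4.8578^0.37 ≈ 1.7947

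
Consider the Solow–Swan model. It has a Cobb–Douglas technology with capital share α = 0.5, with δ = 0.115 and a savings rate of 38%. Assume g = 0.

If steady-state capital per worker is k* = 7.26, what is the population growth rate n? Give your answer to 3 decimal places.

At the steady state, Δk = 0, so s·k^α = (n + δ)·k.
So s / (n + δ) = (k*)^(1−α) = 7.26^0.5 = 2.6944.
Therefore n + δ = s / 2.6944 = 0.38 / 2.6944 = 0.1410, so n = 0.1410 − 0.115 = 0.0260.

n ≈ 0.026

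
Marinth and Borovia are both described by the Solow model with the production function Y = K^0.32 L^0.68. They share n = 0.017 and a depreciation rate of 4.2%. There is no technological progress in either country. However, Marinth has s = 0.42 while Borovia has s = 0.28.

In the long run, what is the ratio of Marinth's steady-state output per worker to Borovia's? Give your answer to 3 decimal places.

y*_M / y*_B ≈ 1.210

Steady-state y* = [s/(n + δ)]^(α/(1−α)), so the ratio is [ (s_M/(n + δ)_M) / (s_B/(n + δ)_B) ]^0.4706.
s_M/(n + δ)_M = 0.42/0.059 = 7.1186; s_B/(n + δ)_B = 0.28/0.059 = 4.7458.
Ratio = (7.1186/4.7458)^0.4706 = 1.5000^0.4706 ≈ 1.2102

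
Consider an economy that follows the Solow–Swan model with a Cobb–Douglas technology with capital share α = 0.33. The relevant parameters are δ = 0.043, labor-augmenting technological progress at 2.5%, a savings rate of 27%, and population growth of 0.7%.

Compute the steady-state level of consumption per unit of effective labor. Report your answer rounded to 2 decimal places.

Steady state requires s·f(k) = (n + g + δ)·k, i.e. s·k^α = (n + g + δ)·k.
Rearranging, k^(1−α) = s / (n + g + δ).
k^0.67 = 0.27 / (0.007 + 0.025 + 0.043) = 0.27 / 0.075 = 3.6000
k* = 3.6000^(1/0.67) ≈ 6.7655
y* = (k*)^α = 6.7655^0.33 ≈ 1.8793
c* = (1 − s)·y* = (1 − 0.27) × 1.8793 ≈ 1.3719

c* = 1.37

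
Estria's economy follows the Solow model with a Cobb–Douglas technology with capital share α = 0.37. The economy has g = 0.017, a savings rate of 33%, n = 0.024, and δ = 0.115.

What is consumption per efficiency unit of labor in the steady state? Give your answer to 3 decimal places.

c* = 1.040

Steady state requires s·f(k) = (n + g + δ)·k, i.e. s·k^α = (n + g + δ)·k.
Dividing both sides by k: k^(1−α) = s / (n + g + δ).
k^0.63 = 0.33 / (0.024 + 0.017 + 0.115) = 0.33 / 0.156 = 2.1154
k* = 2.1154^(1/0.63) ≈ 3.2847
y* = (k*)^α = 3.2847^0.37 ≈ 1.5528
c* = (1 − s)·y* = (1 − 0.33) × 1.5528 ≈ 1.0404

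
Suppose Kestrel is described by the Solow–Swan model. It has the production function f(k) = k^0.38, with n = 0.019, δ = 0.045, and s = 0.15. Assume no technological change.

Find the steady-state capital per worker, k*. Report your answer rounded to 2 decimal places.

At the steady state, Δk = 0, so s·k^α = (n + δ)·k.
Rearranging, k^(1−α) = s / (n + δ).
k^0.62 = 0.15 / (0.019 + 0.045) = 0.15 / 0.064 = 2.3438
k* = 2.3438^(1/0.62) ≈ 3.9504

k* = 3.95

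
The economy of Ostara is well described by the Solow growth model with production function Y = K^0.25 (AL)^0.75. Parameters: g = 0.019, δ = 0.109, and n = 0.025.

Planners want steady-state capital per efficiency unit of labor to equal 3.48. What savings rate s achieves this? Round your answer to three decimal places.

Steady state requires s·f(k) = (n + g + δ)·k, i.e. s·k^α = (n + g + δ)·k.
So s / (n + g + δ) = (k*)^(1−α) = 3.48^0.75 = 2.5479.
Therefore s = 2.5479 × (n + g + δ) = 2.5479 × 0.153 = 0.3898.

s ≈ 0.390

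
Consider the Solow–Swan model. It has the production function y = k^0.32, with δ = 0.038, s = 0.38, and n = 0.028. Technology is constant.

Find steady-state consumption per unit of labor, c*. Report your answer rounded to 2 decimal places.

In steady state, investment equals break-even investment: s·k^α = (n + δ)·k.
Dividing both sides by k: k^(1−α) = s / (n + δ).
k^0.68 = 0.38 / (0.028 + 0.038) = 0.38 / 0.066 = 5.7576
k* = 5.7576^(1/0.68) ≈ 13.1221
y* = (k*)^α = 13.1221^0.32 ≈ 2.2791
c* = (1 − s)·y* = (1 − 0.38) × 2.2791 ≈ 1.4130

c* ≈ 1.41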